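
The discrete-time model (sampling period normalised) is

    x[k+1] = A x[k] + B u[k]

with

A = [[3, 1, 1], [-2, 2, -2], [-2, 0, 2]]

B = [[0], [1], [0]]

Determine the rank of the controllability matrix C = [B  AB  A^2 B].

AB = [[1], [2], [0]]
A^2B = [[5], [2], [-2]]
Controllability matrix C = [B  AB  A^2B] = [[0, 1, 5], [1, 2, 2], [0, 0, -2]]
det(C) = 0·(2·(-2) - 2·0) - 1·(1·(-2) - 2·0) + 5·(1·0 - 2·0) = 0·(-4) - 1·(-2) + 5·0 = 2 ≠ 0, so rank(C) = 3.
rank(C) = 3 = n, so the pair (A, B) is completely controllable.

3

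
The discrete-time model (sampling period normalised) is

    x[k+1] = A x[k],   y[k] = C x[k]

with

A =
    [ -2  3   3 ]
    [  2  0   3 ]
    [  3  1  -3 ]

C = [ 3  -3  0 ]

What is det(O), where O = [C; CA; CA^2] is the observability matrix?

CA = [[-12, 9, 0]]
CA^2 = [[42, -36, -9]]
Observability matrix O = [C; CA; CA^2] = [[3, -3, 0], [-12, 9, 0], [42, -36, -9]]
Expanding along the first row, det(O) = 3·(9·(-9) - 0·(-36)) - (-3)·((-12)·(-9) - 0·42) + 0·((-12)·(-36) - 9·42) = 3·(-81) - (-3)·108 + 0·54 = 81
Since det(O) ≠ 0, rank(O) = 3 and the system is completely observable.

81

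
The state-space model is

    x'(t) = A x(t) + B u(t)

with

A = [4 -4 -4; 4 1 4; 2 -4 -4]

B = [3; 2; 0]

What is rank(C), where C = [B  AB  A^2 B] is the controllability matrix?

AB = [[4], [14], [-2]]
A^2B = [[-32], [22], [-40]]
Controllability matrix C = [B  AB  A^2B] = [[3, 4, -32], [2, 14, 22], [0, -2, -40]]
det(C) = 3·(14·(-40) - 22·(-2)) - 4·(2·(-40) - 22·0) + (-32)·(2·(-2) - 14·0) = 3·(-516) - 4·(-80) + (-32)·(-4) = -1100 ≠ 0, so rank(C) = 3.
rank(C) = 3 = n, so the pair (A, B) is completely controllable.

3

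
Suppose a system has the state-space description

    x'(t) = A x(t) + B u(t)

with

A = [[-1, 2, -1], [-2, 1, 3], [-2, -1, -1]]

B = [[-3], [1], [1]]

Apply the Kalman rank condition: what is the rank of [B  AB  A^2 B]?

3

AB = [[4], [10], [4]]
A^2B = [[12], [14], [-22]]
Controllability matrix C = [B  AB  A^2B] = [[-3, 4, 12], [1, 10, 14], [1, 4, -22]]
det(C) = (-3)·(10·(-22) - 14·4) - 4·(1·(-22) - 14·1) + 12·(1·4 - 10·1) = (-3)·(-276) - 4·(-36) + 12·(-6) = 900 ≠ 0, so rank(C) = 3.
rank(C) = 3 = n, so the pair (A, B) is completely controllable.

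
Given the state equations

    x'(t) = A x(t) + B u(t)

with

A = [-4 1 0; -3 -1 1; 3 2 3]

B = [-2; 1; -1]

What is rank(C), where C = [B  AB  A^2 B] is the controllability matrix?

AB = [[9], [4], [-7]]
A^2B = [[-32], [-38], [14]]
Controllability matrix C = [B  AB  A^2B] = [[-2, 9, -32], [1, 4, -38], [-1, -7, 14]]
det(C) = (-2)·(4·14 - (-38)·(-7)) - 9·(1·14 - (-38)·(-1)) + (-32)·(1·(-7) - 4·(-1)) = (-2)·(-210) - 9·(-24) + (-32)·(-3) = 732 ≠ 0, so rank(C) = 3.
rank(C) = 3 = n, so the pair (A, B) is completely controllable.

3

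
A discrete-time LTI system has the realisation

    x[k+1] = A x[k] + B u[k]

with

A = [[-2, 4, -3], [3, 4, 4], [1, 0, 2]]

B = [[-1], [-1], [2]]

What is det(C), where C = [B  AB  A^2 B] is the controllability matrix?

67

AB = [[-8], [1], [3]]
A^2B = [[11], [-8], [-2]]
Controllability matrix C = [B  AB  A^2B] = [[-1, -8, 11], [-1, 1, -8], [2, 3, -2]]
Expanding along the first row, det(C) = (-1)·(1·(-2) - (-8)·3) - (-8)·((-1)·(-2) - (-8)·2) + 11·((-1)·3 - 1·2) = (-1)·22 - (-8)·18 + 11·(-5) = 67
Since det(C) ≠ 0, rank(C) = 3 and the system is completely controllable.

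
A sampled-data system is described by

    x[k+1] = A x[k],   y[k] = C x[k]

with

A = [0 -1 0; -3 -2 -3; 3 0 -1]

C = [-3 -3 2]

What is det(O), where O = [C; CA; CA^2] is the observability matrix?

CA = [[15, 9, 7]]
CA^2 = [[-6, -33, -34]]
Observability matrix O = [C; CA; CA^2] = [[-3, -3, 2], [15, 9, 7], [-6, -33, -34]]
Expanding along the first row, det(O) = (-3)·(9·(-34) - 7·(-33)) - (-3)·(15·(-34) - 7·(-6)) + 2·(15·(-33) - 9·(-6)) = (-3)·(-75) - (-3)·(-468) + 2·(-441) = -2061
Since det(O) ≠ 0, rank(O) = 3 and the system is completely observable.

-2061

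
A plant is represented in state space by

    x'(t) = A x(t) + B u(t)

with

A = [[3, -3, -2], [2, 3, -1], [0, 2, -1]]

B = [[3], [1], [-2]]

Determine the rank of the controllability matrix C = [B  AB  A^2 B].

AB = [[10], [11], [4]]
A^2B = [[-11], [49], [18]]
Controllability matrix C = [B  AB  A^2B] = [[3, 10, -11], [1, 11, 49], [-2, 4, 18]]
det(C) = 3·(11·18 - 49·4) - 10·(1·18 - 49·(-2)) + (-11)·(1·4 - 11·(-2)) = 3·2 - 10·116 + (-11)·26 = -1440 ≠ 0, so rank(C) = 3.
rank(C) = 3 = n, so the pair (A, B) is completely controllable.

3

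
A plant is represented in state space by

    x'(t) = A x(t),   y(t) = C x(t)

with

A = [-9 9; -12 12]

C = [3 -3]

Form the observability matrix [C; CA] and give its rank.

1

CA = [[9, -9]]
Observability matrix O = [C; CA] = [[3, -3], [9, -9]]
Every row of O is a scalar multiple of row 1 = [3, -3] (multipliers 1, 3), so the rows span a one-dimensional space.
O ≠ 0, hence rank(O) = 1.
rank(O) = 1 < n = 2, so the pair (A, C) is not completely observable.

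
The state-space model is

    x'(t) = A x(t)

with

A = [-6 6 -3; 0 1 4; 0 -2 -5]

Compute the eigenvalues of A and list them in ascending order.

-6, -3, -1

det(sI - A) = s^3 - (tr A)s^2 + (M11 + M22 + M33)s - det A, where Mii is the 2×2 principal minor of A obtained by deleting row i and column i.
tr A = (-6) + 1 + (-5) = -10; M11 = 1·(-5) - 4·(-2) = -5 - (-8) = 3; M22 = (-6)·(-5) - (-3)·0 = 30 - 0 = 30; M33 = (-6)·1 - 6·0 = -6 - 0 = -6; sum of minors = 27.
det A = (-6)·(1·(-5) - 4·(-2)) - 6·(0·(-5) - 4·0) + (-3)·(0·(-2) - 1·0) = (-6)·3 - 6·0 + (-3)·0 = -18.
So p(s) = det(sI - A) = s^3 + 10s^2 + 27s + 18.
Rational-root test: any integer root divides 18. Testing small divisors, s = -1 works: p(-1) = -1 + 10 + (-27) + 18 = 0, so (s + 1) is a factor.
Dividing, p(s) = (s + 1)(s^2 + 9s + 18).
Factor s^2 + 9s + 18: two numbers with sum -9 and product 18 are -3 and -6, so s^2 + 9s + 18 = (s + 3)(s + 6).
Hence p(s) = (s + 1) (s + 3) (s + 6), with roots -6, -3, -1.
All eigenvalues have negative real part, so the system is asymptotically stable.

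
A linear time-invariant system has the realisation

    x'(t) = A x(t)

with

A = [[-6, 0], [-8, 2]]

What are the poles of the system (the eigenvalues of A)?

det(sI - A) = s^2 - (tr A)s + det A, with tr A = (-6) + 2 = -4 and det A = (-6)·2 - 0·(-8) = -12 - 0 = -12.
So p(s) = det(sI - A) = s^2 + 4s - 12.
Factor s^2 + 4s - 12: two numbers with sum -4 and product -12 are 2 and -6, so s^2 + 4s - 12 = (s - 2)(s + 6).
Hence p(s) = (s - 2) (s + 6), with roots -6, 2.
At least one eigenvalue has non-negative real part, so the system is not asymptotically stable.

-6, 2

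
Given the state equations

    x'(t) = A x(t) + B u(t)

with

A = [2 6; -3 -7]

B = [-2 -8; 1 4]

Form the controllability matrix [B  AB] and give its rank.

AB = [[2, 8], [-1, -4]]
Controllability matrix C = [B  AB] = [[-2, -8, 2, 8], [1, 4, -1, -4]]
Every column of C is a scalar multiple of column 1 = [-2, 1] (multipliers 1, 4, -1, -4), so the columns span a one-dimensional space.
C ≠ 0, hence rank(C) = 1.
rank(C) = 1 < n = 2, so the pair (A, B) is not completely controllable.

1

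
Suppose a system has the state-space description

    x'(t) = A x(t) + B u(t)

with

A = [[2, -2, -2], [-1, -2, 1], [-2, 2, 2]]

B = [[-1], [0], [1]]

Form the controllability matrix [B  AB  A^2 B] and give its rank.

AB = [[-4], [2], [4]]
A^2B = [[-20], [4], [20]]
Controllability matrix C = [B  AB  A^2B] = [[-1, -4, -20], [0, 2, 4], [1, 4, 20]]
The rows r1, r2, r3 of C are linearly dependent: r1 + r3 = 0 (check each entry), so rank(C) ≤ 2.
The 2×2 minor from rows 1, 2, columns 1, 2 is (-1)·2 - (-4)·0 = -2 - 0 = -2 ≠ 0, so rank(C) = 2.
rank(C) = 2 < n = 3, so the pair (A, B) is not completely controllable.

2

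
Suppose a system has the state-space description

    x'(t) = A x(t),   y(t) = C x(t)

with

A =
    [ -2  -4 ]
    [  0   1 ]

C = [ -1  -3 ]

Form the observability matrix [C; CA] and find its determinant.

CA = [[2, 1]]
Observability matrix O = [C; CA] = [[-1, -3], [2, 1]]
det(O) = (-1)·1 - (-3)·2 = -1 - (-6) = 5
Since det(O) ≠ 0, rank(O) = 2 and the system is completely observable.

5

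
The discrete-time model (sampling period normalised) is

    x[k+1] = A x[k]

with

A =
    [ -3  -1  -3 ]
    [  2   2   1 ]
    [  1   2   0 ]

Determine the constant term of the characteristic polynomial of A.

1

Expand det(zI - A) for the 3×3 matrix.
p(z) = z^3 + z^2 - 3z + 1.
(Check: constant term = det(-A) = (-1)^3 det A = 1; coefficient of z^2 = -tr A = 1.)
The constant term is 1.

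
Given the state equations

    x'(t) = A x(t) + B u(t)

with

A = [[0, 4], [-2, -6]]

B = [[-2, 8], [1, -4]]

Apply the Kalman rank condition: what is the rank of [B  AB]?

AB = [[4, -16], [-2, 8]]
Controllability matrix C = [B  AB] = [[-2, 8, 4, -16], [1, -4, -2, 8]]
Every column of C is a scalar multiple of column 1 = [-2, 1] (multipliers 1, -4, -2, 8), so the columns span a one-dimensional space.
C ≠ 0, hence rank(C) = 1.
rank(C) = 1 < n = 2, so the pair (A, B) is not completely controllable.

1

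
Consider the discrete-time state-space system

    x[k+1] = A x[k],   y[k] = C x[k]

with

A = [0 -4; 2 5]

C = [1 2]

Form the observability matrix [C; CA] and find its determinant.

CA = [[4, 6]]
Observability matrix O = [C; CA] = [[1, 2], [4, 6]]
det(O) = 1·6 - 2·4 = 6 - 8 = -2
Since det(O) ≠ 0, rank(O) = 2 and the system is completely observable.

-2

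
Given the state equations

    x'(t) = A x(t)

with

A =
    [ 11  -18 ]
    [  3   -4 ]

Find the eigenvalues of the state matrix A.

det(sI - A) = s^2 - (tr A)s + det A, with tr A = 11 + (-4) = 7 and det A = 11·(-4) - (-18)·3 = -44 - (-54) = 10.
So p(s) = det(sI - A) = s^2 - 7s + 10.
Factor s^2 - 7s + 10: two numbers with sum 7 and product 10 are 5 and 2, so s^2 - 7s + 10 = (s - 5)(s - 2).
Hence p(s) = (s - 5) (s - 2), with roots 2, 5.
At least one eigenvalue has non-negative real part, so the system is not asymptotically stable.

2, 5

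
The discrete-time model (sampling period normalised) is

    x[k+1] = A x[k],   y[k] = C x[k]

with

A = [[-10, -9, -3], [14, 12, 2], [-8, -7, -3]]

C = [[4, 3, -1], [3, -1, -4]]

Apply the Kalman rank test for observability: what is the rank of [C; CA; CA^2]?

CA = [[10, 7, -3], [-12, -11, 1]]
CA^2 = [[22, 15, -7], [-42, -31, 11]]
Observability matrix O = [C; CA; CA^2] = [[4, 3, -1], [3, -1, -4], [10, 7, -3], [-12, -11, 1], [22, 15, -7], [-42, -31, 11]]
The columns c1, c2, c3 of O are linearly dependent: c1 - c2 + c3 = 0 (check each entry), so rank(O) ≤ 2.
The 2×2 minor from rows 1, 2, columns 1, 2 is 4·(-1) - 3·3 = -4 - 9 = -13 ≠ 0, so rank(O) = 2.
rank(O) = 2 < n = 3, so the pair (A, C) is not completely observable.

2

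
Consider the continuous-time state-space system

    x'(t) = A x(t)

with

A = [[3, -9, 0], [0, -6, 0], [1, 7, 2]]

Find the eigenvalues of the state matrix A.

det(sI - A) = s^3 - (tr A)s^2 + (M11 + M22 + M33)s - det A, where Mii is the 2×2 principal minor of A obtained by deleting row i and column i.
tr A = 3 + (-6) + 2 = -1; M11 = (-6)·2 - 0·7 = -12 - 0 = -12; M22 = 3·2 - 0·1 = 6 - 0 = 6; M33 = 3·(-6) - (-9)·0 = -18 - 0 = -18; sum of minors = -24.
det A = 3·((-6)·2 - 0·7) - (-9)·(0·2 - 0·1) + 0·(0·7 - (-6)·1) = 3·(-12) - (-9)·0 + 0·6 = -36.
So p(s) = det(sI - A) = s^3 + s^2 - 24s + 36.
Rational-root test: any integer root divides 36. Testing small divisors, s = 2 works: p(2) = 8 + 4 + (-48) + 36 = 0, so (s - 2) is a factor.
Dividing, p(s) = (s - 2)(s^2 + 3s - 18).
Factor s^2 + 3s - 18: two numbers with sum -3 and product -18 are 3 and -6, so s^2 + 3s - 18 = (s - 3)(s + 6).
Hence p(s) = (s - 3) (s - 2) (s + 6), with roots -6, 2, 3.
At least one eigenvalue has non-negative real part, so the system is not asymptotically stable.

-6, 2, 3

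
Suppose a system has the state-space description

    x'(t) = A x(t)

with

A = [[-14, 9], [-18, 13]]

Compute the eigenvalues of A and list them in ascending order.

det(sI - A) = s^2 - (tr A)s + det A, with tr A = (-14) + 13 = -1 and det A = (-14)·13 - 9·(-18) = -182 - (-162) = -20.
So p(s) = det(sI - A) = s^2 + s - 20.
Factor s^2 + s - 20: two numbers with sum -1 and product -20 are 4 and -5, so s^2 + s - 20 = (s - 4)(s + 5).
Hence p(s) = (s - 4) (s + 5), with roots -5, 4.
At least one eigenvalue has non-negative real part, so the system is not asymptotically stable.

-5, 4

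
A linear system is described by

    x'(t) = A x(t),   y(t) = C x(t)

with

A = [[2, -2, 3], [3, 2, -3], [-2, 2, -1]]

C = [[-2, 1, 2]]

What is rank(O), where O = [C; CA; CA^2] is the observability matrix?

3

CA = [[-5, 10, -11]]
CA^2 = [[42, 8, -34]]
Observability matrix O = [C; CA; CA^2] = [[-2, 1, 2], [-5, 10, -11], [42, 8, -34]]
det(O) = (-2)·(10·(-34) - (-11)·8) - 1·((-5)·(-34) - (-11)·42) + 2·((-5)·8 - 10·42) = (-2)·(-252) - 1·632 + 2·(-460) = -1048 ≠ 0, so rank(O) = 3.
rank(O) = 3 = n, so the pair (A, C) is completely observable.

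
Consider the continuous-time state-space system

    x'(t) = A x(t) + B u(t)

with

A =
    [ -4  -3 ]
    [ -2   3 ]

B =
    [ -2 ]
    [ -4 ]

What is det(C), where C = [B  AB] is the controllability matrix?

AB = [[20], [-8]]
Controllability matrix C = [B  AB] = [[-2, 20], [-4, -8]]
det(C) = (-2)·(-8) - 20·(-4) = 16 - (-80) = 96
Since det(C) ≠ 0, rank(C) = 2 and the system is completely controllable.

96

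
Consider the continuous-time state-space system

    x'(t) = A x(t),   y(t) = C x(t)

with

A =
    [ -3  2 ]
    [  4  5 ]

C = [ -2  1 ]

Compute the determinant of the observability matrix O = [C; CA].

CA = [[10, 1]]
Observability matrix O = [C; CA] = [[-2, 1], [10, 1]]
det(O) = (-2)·1 - 1·10 = -2 - 10 = -12
Since det(O) ≠ 0, rank(O) = 2 and the system is completely observable.

-12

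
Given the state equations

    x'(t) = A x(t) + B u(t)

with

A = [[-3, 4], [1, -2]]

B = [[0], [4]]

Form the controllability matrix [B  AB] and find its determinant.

AB = [[16], [-8]]
Controllability matrix C = [B  AB] = [[0, 16], [4, -8]]
det(C) = 0·(-8) - 16·4 = 0 - 64 = -64
Since det(C) ≠ 0, rank(C) = 2 and the system is completely controllable.

-64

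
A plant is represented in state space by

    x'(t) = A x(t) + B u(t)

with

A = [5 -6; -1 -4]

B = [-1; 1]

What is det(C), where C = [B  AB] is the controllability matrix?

14

AB = [[-11], [-3]]
Controllability matrix C = [B  AB] = [[-1, -11], [1, -3]]
det(C) = (-1)·(-3) - (-11)·1 = 3 - (-11) = 14
Since det(C) ≠ 0, rank(C) = 2 and the system is completely controllable.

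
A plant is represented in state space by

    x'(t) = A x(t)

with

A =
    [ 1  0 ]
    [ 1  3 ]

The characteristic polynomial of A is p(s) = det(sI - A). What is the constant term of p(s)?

3

For a 2×2 matrix, det(sI - A) = s^2 - (tr A)s + det A.
tr A = 4, det A = 3.
So p(s) = s^2 - 4s + 3.
The constant term is 3.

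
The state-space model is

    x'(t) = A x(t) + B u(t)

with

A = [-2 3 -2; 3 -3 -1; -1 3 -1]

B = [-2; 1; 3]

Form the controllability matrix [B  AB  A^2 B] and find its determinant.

AB = [[1], [-12], [2]]
A^2B = [[-42], [37], [-39]]
Controllability matrix C = [B  AB  A^2B] = [[-2, 1, -42], [1, -12, 37], [3, 2, -39]]
Expanding along the first row, det(C) = (-2)·((-12)·(-39) - 37·2) - 1·(1·(-39) - 37·3) + (-42)·(1·2 - (-12)·3) = (-2)·394 - 1·(-150) + (-42)·38 = -2234
Since det(C) ≠ 0, rank(C) = 3 and the system is completely controllable.

-2234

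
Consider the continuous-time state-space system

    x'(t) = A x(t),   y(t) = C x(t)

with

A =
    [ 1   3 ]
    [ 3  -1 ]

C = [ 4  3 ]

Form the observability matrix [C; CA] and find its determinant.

CA = [[13, 9]]
Observability matrix O = [C; CA] = [[4, 3], [13, 9]]
det(O) = 4·9 - 3·13 = 36 - 39 = -3
Since det(O) ≠ 0, rank(O) = 2 and the system is completely observable.

-3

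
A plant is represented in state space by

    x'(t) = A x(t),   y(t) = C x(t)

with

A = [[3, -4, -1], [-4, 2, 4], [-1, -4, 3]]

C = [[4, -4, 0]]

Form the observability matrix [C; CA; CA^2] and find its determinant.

6656

CA = [[28, -24, -20]]
CA^2 = [[200, -80, -184]]
Observability matrix O = [C; CA; CA^2] = [[4, -4, 0], [28, -24, -20], [200, -80, -184]]
Expanding along the first row, det(O) = 4·((-24)·(-184) - (-20)·(-80)) - (-4)·(28·(-184) - (-20)·200) + 0·(28·(-80) - (-24)·200) = 4·2816 - (-4)·(-1152) + 0·2560 = 6656
Since det(O) ≠ 0, rank(O) = 3 and the system is completely observable.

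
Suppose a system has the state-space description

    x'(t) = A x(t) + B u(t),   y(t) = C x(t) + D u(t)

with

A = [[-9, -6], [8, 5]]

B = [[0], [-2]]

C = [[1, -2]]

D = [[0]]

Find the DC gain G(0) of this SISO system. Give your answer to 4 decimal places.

G(0) = C(-A)^{-1}B + D = -C A^{-1} B + D.
det A = 3, so A^{-1} = (1/3)·adj(A) = [[5/3, 2], [-8/3, -3]]
A^{-1} B = [-4, 6]^T
C A^{-1} B = -16
G(0) = D - C A^{-1} B = 0 - (-16) = 16

16.0000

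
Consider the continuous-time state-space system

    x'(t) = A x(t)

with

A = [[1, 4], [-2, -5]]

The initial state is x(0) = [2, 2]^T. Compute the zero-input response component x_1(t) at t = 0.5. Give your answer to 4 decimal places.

det(sI - A) = s^2 - (tr A)s + det A, with tr A = 1 + (-5) = -4 and det A = 1·(-5) - 4·(-2) = -5 - (-8) = 3.
So p(s) = det(sI - A) = s^2 + 4s + 3.
Factor s^2 + 4s + 3: two numbers with sum -4 and product 3 are -1 and -3, so s^2 + 4s + 3 = (s + 1)(s + 3).
Hence p(s) = (s + 1) (s + 3), with roots -3, -1.
The eigenvalues -3, -1 are distinct and real, so A is diagonalisable and x(t) = e^{At} x(0) = V diag(e^{λ_i t}) V^{-1} x(0), where the columns of V are the eigenvectors.
λ = -3: A - (-3)I = [[4, 4], [-2, -2]]. Row 1 gives 4·v1 + 4·v2 = 0, so take v_1 = [1, -1]^T.
λ = -1: A - (-1)I = [[2, 4], [-2, -4]]. Row 1 gives 2·v1 + 4·v2 = 0, so take v_2 = [2, -1]^T.
V = [v_1 v_2] = [[1, 2], [-1, -1]] has det V = 1, so V^{-1} = adj(V)/det V = [[-1, -2], [1, 1]].
Modal coordinates z(0) = V^{-1} x(0): (-1)·2 + (-2)·2 = -6; 1·2 + 1·2 = 4; so z(0) = [-6, 4]^T.
x_1(t) = Σ_i (v_i)_1 · z_i(0) · e^{λ_i t} (row 1 of V times the modal terms).
x_1(0.5) = 1·(-6)·e^{-3·0.5} + 2·4·e^{-1·0.5} = (-6)·0.223130 + 8·0.606531 = 3.5135.

3.5135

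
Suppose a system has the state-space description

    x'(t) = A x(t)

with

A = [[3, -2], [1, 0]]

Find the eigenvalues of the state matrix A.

det(sI - A) = s^2 - (tr A)s + det A, with tr A = 3 + 0 = 3 and det A = 3·0 - (-2)·1 = 0 - (-2) = 2.
So p(s) = det(sI - A) = s^2 - 3s + 2.
Factor s^2 - 3s + 2: two numbers with sum 3 and product 2 are 2 and 1, so s^2 - 3s + 2 = (s - 2)(s - 1).
Hence p(s) = (s - 2) (s - 1), with roots 1, 2.
At least one eigenvalue has non-negative real part, so the system is not asymptotically stable.

1, 2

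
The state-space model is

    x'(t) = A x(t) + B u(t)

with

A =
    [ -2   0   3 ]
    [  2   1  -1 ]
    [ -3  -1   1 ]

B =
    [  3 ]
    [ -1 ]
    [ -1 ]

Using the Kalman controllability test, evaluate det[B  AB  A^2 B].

-135

AB = [[-9], [6], [-9]]
A^2B = [[-9], [-3], [12]]
Controllability matrix C = [B  AB  A^2B] = [[3, -9, -9], [-1, 6, -3], [-1, -9, 12]]
Expanding along the first row, det(C) = 3·(6·12 - (-3)·(-9)) - (-9)·((-1)·12 - (-3)·(-1)) + (-9)·((-1)·(-9) - 6·(-1)) = 3·45 - (-9)·(-15) + (-9)·15 = -135
Since det(C) ≠ 0, rank(C) = 3 and the system is completely controllable.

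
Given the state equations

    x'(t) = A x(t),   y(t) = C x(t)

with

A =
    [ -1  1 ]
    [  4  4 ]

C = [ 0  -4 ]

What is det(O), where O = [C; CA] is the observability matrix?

-64

CA = [[-16, -16]]
Observability matrix O = [C; CA] = [[0, -4], [-16, -16]]
det(O) = 0·(-16) - (-4)·(-16) = 0 - 64 = -64
Since det(O) ≠ 0, rank(O) = 2 and the system is completely observable.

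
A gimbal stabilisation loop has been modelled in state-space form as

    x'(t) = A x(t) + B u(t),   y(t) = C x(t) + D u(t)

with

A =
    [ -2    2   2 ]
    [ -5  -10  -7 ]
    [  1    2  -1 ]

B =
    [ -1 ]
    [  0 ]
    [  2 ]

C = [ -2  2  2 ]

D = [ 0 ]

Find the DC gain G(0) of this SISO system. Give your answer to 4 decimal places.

1.0000

G(0) = C(-A)^{-1}B + D = -C A^{-1} B + D.
det A = -72, so A^{-1} = (1/-72)·adj(A) = [[-1/3, -1/12, -1/12], [1/6, 0, 1/3], [0, -1/12, -5/12]]
A^{-1} B = [1/6, 1/2, -5/6]^T
C A^{-1} B = -1
G(0) = D - C A^{-1} B = 0 - (-1) = 1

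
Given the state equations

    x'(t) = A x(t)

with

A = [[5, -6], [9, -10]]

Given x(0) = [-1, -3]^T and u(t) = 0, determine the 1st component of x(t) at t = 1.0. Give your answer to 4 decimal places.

1.0304

det(sI - A) = s^2 - (tr A)s + det A, with tr A = 5 + (-10) = -5 and det A = 5·(-10) - (-6)·9 = -50 - (-54) = 4.
So p(s) = det(sI - A) = s^2 + 5s + 4.
Factor s^2 + 5s + 4: two numbers with sum -5 and product 4 are -1 and -4, so s^2 + 5s + 4 = (s + 1)(s + 4).
Hence p(s) = (s + 1) (s + 4), with roots -4, -1.
The eigenvalues -4, -1 are distinct and real, so A is diagonalisable and x(t) = e^{At} x(0) = V diag(e^{λ_i t}) V^{-1} x(0), where the columns of V are the eigenvectors.
λ = -4: A - (-4)I = [[9, -6], [9, -6]]. Row 1 gives 9·v1 + (-6)·v2 = 0, so take v_1 = [-2, -3]^T.
λ = -1: A - (-1)I = [[6, -6], [9, -9]]. Row 1 gives 6·v1 + (-6)·v2 = 0, so take v_2 = [1, 1]^T.
V = [v_1 v_2] = [[-2, 1], [-3, 1]] has det V = 1, so V^{-1} = adj(V)/det V = [[1, -1], [3, -2]].
Modal coordinates z(0) = V^{-1} x(0): 1·(-1) + (-1)·(-3) = 2; 3·(-1) + (-2)·(-3) = 3; so z(0) = [2, 3]^T.
x_1(t) = Σ_i (v_i)_1 · z_i(0) · e^{λ_i t} (row 1 of V times the modal terms).
x_1(1.0) = (-2)·2·e^{-4·1.0} + 1·3·e^{-1·1.0} = (-4)·0.018316 + 3·0.367879 = 1.0304.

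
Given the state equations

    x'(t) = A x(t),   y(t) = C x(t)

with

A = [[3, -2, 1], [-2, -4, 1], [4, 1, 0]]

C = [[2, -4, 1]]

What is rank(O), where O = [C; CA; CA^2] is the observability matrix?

3

CA = [[18, 13, -2]]
CA^2 = [[20, -90, 31]]
Observability matrix O = [C; CA; CA^2] = [[2, -4, 1], [18, 13, -2], [20, -90, 31]]
det(O) = 2·(13·31 - (-2)·(-90)) - (-4)·(18·31 - (-2)·20) + 1·(18·(-90) - 13·20) = 2·223 - (-4)·598 + 1·(-1880) = 958 ≠ 0, so rank(O) = 3.
rank(O) = 3 = n, so the pair (A, C) is completely observable.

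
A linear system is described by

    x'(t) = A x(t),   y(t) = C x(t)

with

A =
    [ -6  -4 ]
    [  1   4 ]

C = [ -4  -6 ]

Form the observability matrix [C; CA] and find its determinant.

140

CA = [[18, -8]]
Observability matrix O = [C; CA] = [[-4, -6], [18, -8]]
det(O) = (-4)·(-8) - (-6)·18 = 32 - (-108) = 140
Since det(O) ≠ 0, rank(O) = 2 and the system is completely observable.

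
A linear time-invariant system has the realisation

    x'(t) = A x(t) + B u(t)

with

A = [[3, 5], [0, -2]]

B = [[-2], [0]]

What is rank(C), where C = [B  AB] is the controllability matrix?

AB = [[-6], [0]]
Controllability matrix C = [B  AB] = [[-2, -6], [0, 0]]
Every column of C is a scalar multiple of column 1 = [-2, 0] (multipliers 1, 3), so the columns span a one-dimensional space.
C ≠ 0, hence rank(C) = 1.
rank(C) = 1 < n = 2, so the pair (A, B) is not completely controllable.

1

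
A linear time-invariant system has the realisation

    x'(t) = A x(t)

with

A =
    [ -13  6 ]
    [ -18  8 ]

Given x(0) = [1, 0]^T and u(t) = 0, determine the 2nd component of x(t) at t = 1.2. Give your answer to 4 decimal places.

-1.7578

det(sI - A) = s^2 - (tr A)s + det A, with tr A = (-13) + 8 = -5 and det A = (-13)·8 - 6·(-18) = -104 - (-108) = 4.
So p(s) = det(sI - A) = s^2 + 5s + 4.
Factor s^2 + 5s + 4: two numbers with sum -5 and product 4 are -1 and -4, so s^2 + 5s + 4 = (s + 1)(s + 4).
Hence p(s) = (s + 1) (s + 4), with roots -4, -1.
The eigenvalues -4, -1 are distinct and real, so A is diagonalisable and x(t) = e^{At} x(0) = V diag(e^{λ_i t}) V^{-1} x(0), where the columns of V are the eigenvectors.
λ = -4: A - (-4)I = [[-9, 6], [-18, 12]]. Row 1 gives (-9)·v1 + 6·v2 = 0, so take v_1 = [2, 3]^T.
λ = -1: A - (-1)I = [[-12, 6], [-18, 9]]. Row 1 gives (-12)·v1 + 6·v2 = 0, so take v_2 = [-1, -2]^T.
V = [v_1 v_2] = [[2, -1], [3, -2]] has det V = -1, so V^{-1} = adj(V)/det V = [[2, -1], [3, -2]].
Modal coordinates z(0) = V^{-1} x(0): 2·1 + (-1)·0 = 2; 3·1 + (-2)·0 = 3; so z(0) = [2, 3]^T.
x_2(t) = Σ_i (v_i)_2 · z_i(0) · e^{λ_i t} (row 2 of V times the modal terms).
x_2(1.2) = 3·2·e^{-4·1.2} + (-2)·3·e^{-1·1.2} = 6·0.008230 + (-6)·0.301194 = -1.7578.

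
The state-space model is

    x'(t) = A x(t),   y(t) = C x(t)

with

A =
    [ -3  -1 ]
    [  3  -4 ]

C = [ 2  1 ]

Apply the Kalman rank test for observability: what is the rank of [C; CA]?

2

CA = [[-3, -6]]
Observability matrix O = [C; CA] = [[2, 1], [-3, -6]]
det(O) = 2·(-6) - 1·(-3) = -12 - (-3) = -9 ≠ 0, so rank(O) = 2.
rank(O) = 2 = n, so the pair (A, C) is completely observable.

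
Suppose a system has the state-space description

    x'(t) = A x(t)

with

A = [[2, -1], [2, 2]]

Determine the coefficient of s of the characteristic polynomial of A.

-4

For a 2×2 matrix, det(sI - A) = s^2 - (tr A)s + det A.
tr A = 4, det A = 6.
So p(s) = s^2 - 4s + 6.
The coefficient of s is -4.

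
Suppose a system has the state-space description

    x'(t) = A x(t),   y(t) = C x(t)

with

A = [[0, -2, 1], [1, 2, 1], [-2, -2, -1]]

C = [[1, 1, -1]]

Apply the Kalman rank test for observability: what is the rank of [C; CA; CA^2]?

CA = [[3, 2, 3]]
CA^2 = [[-4, -8, 2]]
Observability matrix O = [C; CA; CA^2] = [[1, 1, -1], [3, 2, 3], [-4, -8, 2]]
det(O) = 1·(2·2 - 3·(-8)) - 1·(3·2 - 3·(-4)) + (-1)·(3·(-8) - 2·(-4)) = 1·28 - 1·18 + (-1)·(-16) = 26 ≠ 0, so rank(O) = 3.
rank(O) = 3 = n, so the pair (A, C) is completely observable.

3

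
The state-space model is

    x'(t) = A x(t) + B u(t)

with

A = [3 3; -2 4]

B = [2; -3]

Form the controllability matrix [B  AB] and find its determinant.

-41

AB = [[-3], [-16]]
Controllability matrix C = [B  AB] = [[2, -3], [-3, -16]]
det(C) = 2·(-16) - (-3)·(-3) = -32 - 9 = -41
Since det(C) ≠ 0, rank(C) = 2 and the system is completely controllable.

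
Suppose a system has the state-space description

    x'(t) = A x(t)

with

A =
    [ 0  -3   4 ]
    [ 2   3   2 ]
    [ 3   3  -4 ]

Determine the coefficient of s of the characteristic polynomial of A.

Expand det(sI - A) for the 3×3 matrix.
p(s) = s^3 + s^2 - 24s + 54.
(Check: constant term = det(-A) = (-1)^3 det A = 54; coefficient of s^2 = -tr A = 1.)
The coefficient of s is -24.

-24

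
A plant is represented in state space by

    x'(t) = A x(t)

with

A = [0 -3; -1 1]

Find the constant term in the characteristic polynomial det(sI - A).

-3

For a 2×2 matrix, det(sI - A) = s^2 - (tr A)s + det A.
tr A = 1, det A = -3.
So p(s) = s^2 - s - 3.
The constant term is -3.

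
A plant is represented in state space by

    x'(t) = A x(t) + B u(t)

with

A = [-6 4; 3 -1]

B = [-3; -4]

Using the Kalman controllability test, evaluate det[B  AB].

AB = [[2], [-5]]
Controllability matrix C = [B  AB] = [[-3, 2], [-4, -5]]
det(C) = (-3)·(-5) - 2·(-4) = 15 - (-8) = 23
Since det(C) ≠ 0, rank(C) = 2 and the system is completely controllable.

23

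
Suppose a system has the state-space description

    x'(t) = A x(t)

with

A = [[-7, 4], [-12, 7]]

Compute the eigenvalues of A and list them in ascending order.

-1, 1

det(sI - A) = s^2 - (tr A)s + det A, with tr A = (-7) + 7 = 0 and det A = (-7)·7 - 4·(-12) = -49 - (-48) = -1.
So p(s) = det(sI - A) = s^2 - 1.
Factor s^2 - 1: two numbers with sum 0 and product -1 are 1 and -1, so s^2 - 1 = (s - 1)(s + 1).
Hence p(s) = (s - 1) (s + 1), with roots -1, 1.
At least one eigenvalue has non-negative real part, so the system is not asymptotically stable.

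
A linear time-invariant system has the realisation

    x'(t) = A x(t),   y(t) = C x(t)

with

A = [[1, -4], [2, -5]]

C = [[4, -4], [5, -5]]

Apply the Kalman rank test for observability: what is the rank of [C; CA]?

CA = [[-4, 4], [-5, 5]]
Observability matrix O = [C; CA] = [[4, -4], [5, -5], [-4, 4], [-5, 5]]
Every row of O is a scalar multiple of row 1 = [4, -4] (multipliers 1, 5/4, -1, -5/4), so the rows span a one-dimensional space.
O ≠ 0, hence rank(O) = 1.
rank(O) = 1 < n = 2, so the pair (A, C) is not completely observable.

1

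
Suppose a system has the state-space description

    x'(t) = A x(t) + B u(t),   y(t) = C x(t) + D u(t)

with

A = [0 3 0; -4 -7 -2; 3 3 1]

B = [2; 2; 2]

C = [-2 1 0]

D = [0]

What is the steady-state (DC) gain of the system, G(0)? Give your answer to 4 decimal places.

6.0000

G(0) = C(-A)^{-1}B + D = -C A^{-1} B + D.
det A = -6, so A^{-1} = (1/-6)·adj(A) = [[1/6, 1/2, 1], [1/3, 0, 0], [-3/2, -3/2, -2]]
A^{-1} B = [10/3, 2/3, -10]^T
C A^{-1} B = -6
G(0) = D - C A^{-1} B = 0 - (-6) = 6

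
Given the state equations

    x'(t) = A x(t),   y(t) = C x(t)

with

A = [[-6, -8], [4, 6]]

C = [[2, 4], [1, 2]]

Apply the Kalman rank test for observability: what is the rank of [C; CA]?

1

CA = [[4, 8], [2, 4]]
Observability matrix O = [C; CA] = [[2, 4], [1, 2], [4, 8], [2, 4]]
Every row of O is a scalar multiple of row 1 = [2, 4] (multipliers 1, 1/2, 2, 1), so the rows span a one-dimensional space.
O ≠ 0, hence rank(O) = 1.
rank(O) = 1 < n = 2, so the pair (A, C) is not completely observable.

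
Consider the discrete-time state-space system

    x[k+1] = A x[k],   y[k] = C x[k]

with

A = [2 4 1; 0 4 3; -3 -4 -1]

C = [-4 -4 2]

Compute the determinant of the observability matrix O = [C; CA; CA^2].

CA = [[-14, -40, -18]]
CA^2 = [[26, -144, -116]]
Observability matrix O = [C; CA; CA^2] = [[-4, -4, 2], [-14, -40, -18], [26, -144, -116]]
Expanding along the first row, det(O) = (-4)·((-40)·(-116) - (-18)·(-144)) - (-4)·((-14)·(-116) - (-18)·26) + 2·((-14)·(-144) - (-40)·26) = (-4)·2048 - (-4)·2092 + 2·3056 = 6288
Since det(O) ≠ 0, rank(O) = 3 and the system is completely observable.

6288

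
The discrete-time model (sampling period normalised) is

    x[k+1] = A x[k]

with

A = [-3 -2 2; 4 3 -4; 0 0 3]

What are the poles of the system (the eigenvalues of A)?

-1, 1, 3

det(zI - A) = z^3 - (tr A)z^2 + (M11 + M22 + M33)z - det A, where Mii is the 2×2 principal minor of A obtained by deleting row i and column i.
tr A = (-3) + 3 + 3 = 3; M11 = 3·3 - (-4)·0 = 9 - 0 = 9; M22 = (-3)·3 - 2·0 = -9 - 0 = -9; M33 = (-3)·3 - (-2)·4 = -9 - (-8) = -1; sum of minors = -1.
det A = (-3)·(3·3 - (-4)·0) - (-2)·(4·3 - (-4)·0) + 2·(4·0 - 3·0) = (-3)·9 - (-2)·12 + 2·0 = -3.
So p(z) = det(zI - A) = z^3 - 3z^2 - z + 3.
Rational-root test: any integer root divides 3. Testing small divisors, z = -1 works: p(-1) = -1 + (-3) + 1 + 3 = 0, so (z + 1) is a factor.
Dividing, p(z) = (z + 1)(z^2 - 4z + 3).
Factor z^2 - 4z + 3: two numbers with sum 4 and product 3 are 3 and 1, so z^2 - 4z + 3 = (z - 3)(z - 1).
Hence p(z) = (z - 3) (z - 1) (z + 1), with roots -1, 1, 3.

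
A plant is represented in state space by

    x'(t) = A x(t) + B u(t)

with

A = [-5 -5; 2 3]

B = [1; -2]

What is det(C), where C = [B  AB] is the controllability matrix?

AB = [[5], [-4]]
Controllability matrix C = [B  AB] = [[1, 5], [-2, -4]]
det(C) = 1·(-4) - 5·(-2) = -4 - (-10) = 6
Since det(C) ≠ 0, rank(C) = 2 and the system is completely controllable.

6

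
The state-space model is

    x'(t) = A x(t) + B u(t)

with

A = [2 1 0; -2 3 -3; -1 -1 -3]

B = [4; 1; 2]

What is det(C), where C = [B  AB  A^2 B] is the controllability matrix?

AB = [[9], [-11], [-11]]
A^2B = [[7], [-18], [35]]
Controllability matrix C = [B  AB  A^2B] = [[4, 9, 7], [1, -11, -18], [2, -11, 35]]
Expanding along the first row, det(C) = 4·((-11)·35 - (-18)·(-11)) - 9·(1·35 - (-18)·2) + 7·(1·(-11) - (-11)·2) = 4·(-583) - 9·71 + 7·11 = -2894
Since det(C) ≠ 0, rank(C) = 3 and the system is completely controllable.

-2894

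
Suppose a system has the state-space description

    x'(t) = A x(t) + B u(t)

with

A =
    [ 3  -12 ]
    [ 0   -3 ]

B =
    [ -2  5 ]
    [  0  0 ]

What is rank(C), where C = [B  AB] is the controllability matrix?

AB = [[-6, 15], [0, 0]]
Controllability matrix C = [B  AB] = [[-2, 5, -6, 15], [0, 0, 0, 0]]
Every column of C is a scalar multiple of column 1 = [-2, 0] (multipliers 1, -5/2, 3, -15/2), so the columns span a one-dimensional space.
C ≠ 0, hence rank(C) = 1.
rank(C) = 1 < n = 2, so the pair (A, B) is not completely controllable.

1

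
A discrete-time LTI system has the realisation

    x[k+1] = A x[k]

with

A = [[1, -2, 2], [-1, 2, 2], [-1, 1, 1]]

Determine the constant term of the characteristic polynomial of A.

-4

Expand det(zI - A) for the 3×3 matrix.
p(z) = z^3 - 4z^2 + 3z - 4.
(Check: constant term = det(-A) = (-1)^3 det A = -4; coefficient of z^2 = -tr A = -4.)
The constant term is -4.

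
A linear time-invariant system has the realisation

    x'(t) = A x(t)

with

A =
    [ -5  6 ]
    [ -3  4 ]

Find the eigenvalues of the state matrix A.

det(sI - A) = s^2 - (tr A)s + det A, with tr A = (-5) + 4 = -1 and det A = (-5)·4 - 6·(-3) = -20 - (-18) = -2.
So p(s) = det(sI - A) = s^2 + s - 2.
Factor s^2 + s - 2: two numbers with sum -1 and product -2 are 1 and -2, so s^2 + s - 2 = (s - 1)(s + 2).
Hence p(s) = (s - 1) (s + 2), with roots -2, 1.
At least one eigenvalue has non-negative real part, so the system is not asymptotically stable.

-2, 1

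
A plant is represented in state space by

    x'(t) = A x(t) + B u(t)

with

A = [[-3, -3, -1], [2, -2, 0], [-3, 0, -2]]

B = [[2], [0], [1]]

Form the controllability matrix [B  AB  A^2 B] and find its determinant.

30

AB = [[-7], [4], [-8]]
A^2B = [[17], [-22], [37]]
Controllability matrix C = [B  AB  A^2B] = [[2, -7, 17], [0, 4, -22], [1, -8, 37]]
Expanding along the first row, det(C) = 2·(4·37 - (-22)·(-8)) - (-7)·(0·37 - (-22)·1) + 17·(0·(-8) - 4·1) = 2·(-28) - (-7)·22 + 17·(-4) = 30
Since det(C) ≠ 0, rank(C) = 3 and the system is completely controllable.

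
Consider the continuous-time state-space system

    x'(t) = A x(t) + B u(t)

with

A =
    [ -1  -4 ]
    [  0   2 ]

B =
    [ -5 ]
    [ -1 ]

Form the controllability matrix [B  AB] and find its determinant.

19

AB = [[9], [-2]]
Controllability matrix C = [B  AB] = [[-5, 9], [-1, -2]]
det(C) = (-5)·(-2) - 9·(-1) = 10 - (-9) = 19
Since det(C) ≠ 0, rank(C) = 2 and the system is completely controllable.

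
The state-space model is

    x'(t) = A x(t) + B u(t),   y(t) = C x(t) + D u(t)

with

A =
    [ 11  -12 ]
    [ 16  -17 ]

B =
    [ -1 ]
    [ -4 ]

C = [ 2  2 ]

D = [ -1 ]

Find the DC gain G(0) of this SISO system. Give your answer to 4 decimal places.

G(0) = C(-A)^{-1}B + D = -C A^{-1} B + D.
det A = 5, so A^{-1} = (1/5)·adj(A) = [[-17/5, 12/5], [-16/5, 11/5]]
A^{-1} B = [-31/5, -28/5]^T
C A^{-1} B = -118/5
G(0) = D - C A^{-1} B = -1 - (-118/5) = 113/5 ≈ 22.6000

22.6000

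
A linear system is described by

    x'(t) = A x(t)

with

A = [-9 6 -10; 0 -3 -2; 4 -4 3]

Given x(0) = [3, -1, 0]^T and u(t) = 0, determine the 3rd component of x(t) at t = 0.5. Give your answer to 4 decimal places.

det(sI - A) = s^3 - (tr A)s^2 + (M11 + M22 + M33)s - det A, where Mii is the 2×2 principal minor of A obtained by deleting row i and column i.
tr A = (-9) + (-3) + 3 = -9; M11 = (-3)·3 - (-2)·(-4) = -9 - 8 = -17; M22 = (-9)·3 - (-10)·4 = -27 - (-40) = 13; M33 = (-9)·(-3) - 6·0 = 27 - 0 = 27; sum of minors = 23.
det A = (-9)·((-3)·3 - (-2)·(-4)) - 6·(0·3 - (-2)·4) + (-10)·(0·(-4) - (-3)·4) = (-9)·(-17) - 6·8 + (-10)·12 = -15.
So p(s) = det(sI - A) = s^3 + 9s^2 + 23s + 15.
Rational-root test: any integer root divides 15. Testing small divisors, s = -1 works: p(-1) = -1 + 9 + (-23) + 15 = 0, so (s + 1) is a factor.
Dividing, p(s) = (s + 1)(s^2 + 8s + 15).
Factor s^2 + 8s + 15: two numbers with sum -8 and product 15 are -3 and -5, so s^2 + 8s + 15 = (s + 3)(s + 5).
Hence p(s) = (s + 1) (s + 3) (s + 5), with roots -5, -3, -1.
The eigenvalues -5, -3, -1 are distinct and real, so A is diagonalisable and x(t) = e^{At} x(0) = V diag(e^{λ_i t}) V^{-1} x(0), where the columns of V are the eigenvectors.
λ = -5: A - (-5)I = [[-4, 6, -10], [0, 2, -2], [4, -4, 8]]. v must be orthogonal to every row; (row 1) × (row 2) = [8, -8, -8], so take v_1 = [-1, 1, 1]^T.
λ = -3: A - (-3)I = [[-6, 6, -10], [0, 0, -2], [4, -4, 6]]. v must be orthogonal to every row; (row 1) × (row 2) = [-12, -12, 0], so take v_2 = [1, 1, 0]^T.
λ = -1: A - (-1)I = [[-8, 6, -10], [0, -2, -2], [4, -4, 4]]. v must be orthogonal to every row; (row 1) × (row 2) = [-32, -16, 16], so take v_3 = [-2, -1, 1]^T.
V = [v_1 v_2 v_3] = [[-1, 1, -2], [1, 1, -1], [1, 0, 1]] has det V = -1, so V^{-1} = adj(V)/det V = [[-1, 1, -1], [2, -1, 3], [1, -1, 2]].
Modal coordinates z(0) = V^{-1} x(0): (-1)·3 + 1·(-1) + (-1)·0 = -4; 2·3 + (-1)·(-1) + 3·0 = 7; 1·3 + (-1)·(-1) + 2·0 = 4; so z(0) = [-4, 7, 4]^T.
x_3(t) = Σ_i (v_i)_3 · z_i(0) · e^{λ_i t} (row 3 of V times the modal terms).
x_3(0.5) = 1·(-4)·e^{-5·0.5} + 0·7·e^{-3·0.5} + 1·4·e^{-1·0.5} = (-4)·0.082085 + 0·0.223130 + 4·0.606531 = 2.0978.

2.0978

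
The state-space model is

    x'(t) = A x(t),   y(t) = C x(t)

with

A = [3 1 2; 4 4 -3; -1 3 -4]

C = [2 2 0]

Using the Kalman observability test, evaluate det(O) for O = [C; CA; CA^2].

-192

CA = [[14, 10, -2]]
CA^2 = [[84, 48, 6]]
Observability matrix O = [C; CA; CA^2] = [[2, 2, 0], [14, 10, -2], [84, 48, 6]]
Expanding along the first row, det(O) = 2·(10·6 - (-2)·48) - 2·(14·6 - (-2)·84) + 0·(14·48 - 10·84) = 2·156 - 2·252 + 0·(-168) = -192
Since det(O) ≠ 0, rank(O) = 3 and the system is completely observable.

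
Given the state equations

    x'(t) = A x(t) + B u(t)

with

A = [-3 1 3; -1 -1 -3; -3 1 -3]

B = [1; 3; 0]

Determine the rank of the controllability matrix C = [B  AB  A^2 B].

3

AB = [[0], [-4], [0]]
A^2B = [[-4], [4], [-4]]
Controllability matrix C = [B  AB  A^2B] = [[1, 0, -4], [3, -4, 4], [0, 0, -4]]
det(C) = 1·((-4)·(-4) - 4·0) - 0·(3·(-4) - 4·0) + (-4)·(3·0 - (-4)·0) = 1·16 - 0·(-12) + (-4)·0 = 16 ≠ 0, so rank(C) = 3.
rank(C) = 3 = n, so the pair (A, B) is completely controllable.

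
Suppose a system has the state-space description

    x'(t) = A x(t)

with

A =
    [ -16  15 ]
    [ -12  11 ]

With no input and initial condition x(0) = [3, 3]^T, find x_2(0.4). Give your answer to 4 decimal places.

det(sI - A) = s^2 - (tr A)s + det A, with tr A = (-16) + 11 = -5 and det A = (-16)·11 - 15·(-12) = -176 - (-180) = 4.
So p(s) = det(sI - A) = s^2 + 5s + 4.
Factor s^2 + 5s + 4: two numbers with sum -5 and product 4 are -1 and -4, so s^2 + 5s + 4 = (s + 1)(s + 4).
Hence p(s) = (s + 1) (s + 4), with roots -4, -1.
The eigenvalues -4, -1 are distinct and real, so A is diagonalisable and x(t) = e^{At} x(0) = V diag(e^{λ_i t}) V^{-1} x(0), where the columns of V are the eigenvectors.
λ = -4: A - (-4)I = [[-12, 15], [-12, 15]]. Row 1 gives (-12)·v1 + 15·v2 = 0, so take v_1 = [5, 4]^T.
λ = -1: A - (-1)I = [[-15, 15], [-12, 12]]. Row 1 gives (-15)·v1 + 15·v2 = 0, so take v_2 = [1, 1]^T.
V = [v_1 v_2] = [[5, 1], [4, 1]] has det V = 1, so V^{-1} = adj(V)/det V = [[1, -1], [-4, 5]].
Modal coordinates z(0) = V^{-1} x(0): 1·3 + (-1)·3 = 0; (-4)·3 + 5·3 = 3; so z(0) = [0, 3]^T.
x_2(t) = Σ_i (v_i)_2 · z_i(0) · e^{λ_i t} (row 2 of V times the modal terms).
x_2(0.4) = 4·0·e^{-4·0.4} + 1·3·e^{-1·0.4} = 0·0.201897 + 3·0.670320 = 2.0110.

2.0110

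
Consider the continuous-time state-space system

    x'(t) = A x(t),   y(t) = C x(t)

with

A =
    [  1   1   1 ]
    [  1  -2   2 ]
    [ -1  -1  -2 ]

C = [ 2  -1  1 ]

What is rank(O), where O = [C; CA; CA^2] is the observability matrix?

3

CA = [[0, 3, -2]]
CA^2 = [[5, -4, 10]]
Observability matrix O = [C; CA; CA^2] = [[2, -1, 1], [0, 3, -2], [5, -4, 10]]
det(O) = 2·(3·10 - (-2)·(-4)) - (-1)·(0·10 - (-2)·5) + 1·(0·(-4) - 3·5) = 2·22 - (-1)·10 + 1·(-15) = 39 ≠ 0, so rank(O) = 3.
rank(O) = 3 = n, so the pair (A, C) is completely observable.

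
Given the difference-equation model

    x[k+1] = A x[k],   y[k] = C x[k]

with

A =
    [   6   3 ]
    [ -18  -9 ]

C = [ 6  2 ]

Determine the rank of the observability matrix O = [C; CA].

CA = [[0, 0]]
Observability matrix O = [C; CA] = [[6, 2], [0, 0]]
Every row of O is a scalar multiple of row 1 = [6, 2] (multipliers 1, 0), so the rows span a one-dimensional space.
O ≠ 0, hence rank(O) = 1.
rank(O) = 1 < n = 2, so the pair (A, C) is not completely observable.

1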